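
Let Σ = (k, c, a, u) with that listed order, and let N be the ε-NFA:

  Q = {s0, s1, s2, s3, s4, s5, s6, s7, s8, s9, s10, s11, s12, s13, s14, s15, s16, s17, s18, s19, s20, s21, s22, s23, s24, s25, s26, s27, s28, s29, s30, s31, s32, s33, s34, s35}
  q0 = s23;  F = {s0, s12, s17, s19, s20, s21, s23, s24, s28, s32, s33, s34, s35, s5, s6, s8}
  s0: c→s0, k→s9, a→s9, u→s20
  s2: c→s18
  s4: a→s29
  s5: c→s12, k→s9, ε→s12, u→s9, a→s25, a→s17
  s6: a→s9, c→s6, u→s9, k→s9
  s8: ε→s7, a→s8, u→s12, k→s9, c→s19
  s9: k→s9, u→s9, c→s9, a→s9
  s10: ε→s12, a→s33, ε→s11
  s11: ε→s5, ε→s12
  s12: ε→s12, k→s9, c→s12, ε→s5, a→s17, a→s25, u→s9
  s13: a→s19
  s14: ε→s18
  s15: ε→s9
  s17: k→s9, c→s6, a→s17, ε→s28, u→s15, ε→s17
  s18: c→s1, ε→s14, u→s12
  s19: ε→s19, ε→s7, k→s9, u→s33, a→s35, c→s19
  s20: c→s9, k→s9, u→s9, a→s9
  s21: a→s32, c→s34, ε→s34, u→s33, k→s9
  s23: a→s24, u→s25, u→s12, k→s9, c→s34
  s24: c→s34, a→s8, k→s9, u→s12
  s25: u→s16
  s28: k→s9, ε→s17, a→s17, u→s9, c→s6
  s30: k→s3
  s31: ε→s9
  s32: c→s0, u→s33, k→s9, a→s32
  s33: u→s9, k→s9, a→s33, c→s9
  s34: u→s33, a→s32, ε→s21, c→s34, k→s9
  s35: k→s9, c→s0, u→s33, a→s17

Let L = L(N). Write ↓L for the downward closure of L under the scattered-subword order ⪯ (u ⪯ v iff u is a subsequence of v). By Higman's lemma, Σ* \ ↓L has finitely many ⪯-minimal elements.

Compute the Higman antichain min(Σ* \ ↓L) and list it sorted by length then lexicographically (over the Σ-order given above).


min(Σ*\↓L) = [k, uu, cuc, caca, uaca, aacaau].

|Q|=36, |F|=16, |δ|=98 (19 ε).
min D↑ (14 st, q0=0, F={1}): 0:k→1,c→2,a→3,u→4 1:k→1,c→1,a→1,u→1 2:k→1,c→2,a→5,u→6 3:k→1,c→2,a→7,u→4 4:k→1,c→4,a→8,u→1 5:k→1,c→9,a→5,u→6 6:k→1,c→1,a→6,u→1 7:k→1,c→10,a→7,u→4 8:k→1,c→11,a→8,u→1 9:k→1,c→9,a→1,u→12 10:k→1,c→10,a→13,u→6 11:k→1,c→11,a→1,u→1 12:k→1,c→1,a→1,u→1 13:k→1,c→9,a→8,u→6 (ε-aug+det+¬).
'k': |S_i|=[21, 1] end={s9} rej; 1/1 deletions ∈↓L.
'uu': run [21, 11, 3] end={s15,s16,s9} ∉↓L; 2/2 single-dels accept.
'cuc': |S_i|=[21, 18, 5, 1] end={s9} rej; 3/3 deletions ∈↓L.
'caca': run [21, 18, 12, 4, 1] end={s9} ∉↓L; 4/4 single-dels accept.
'uaca': run [21, 11, 8, 2, 1] end={s9} rej; 4/4 single-dels accept.
'aacaau': run [21, 20, 17, 15, 11, 6, 2] end={s15,s9} rej; 6/6 del acc.
6 minimals (antichain).


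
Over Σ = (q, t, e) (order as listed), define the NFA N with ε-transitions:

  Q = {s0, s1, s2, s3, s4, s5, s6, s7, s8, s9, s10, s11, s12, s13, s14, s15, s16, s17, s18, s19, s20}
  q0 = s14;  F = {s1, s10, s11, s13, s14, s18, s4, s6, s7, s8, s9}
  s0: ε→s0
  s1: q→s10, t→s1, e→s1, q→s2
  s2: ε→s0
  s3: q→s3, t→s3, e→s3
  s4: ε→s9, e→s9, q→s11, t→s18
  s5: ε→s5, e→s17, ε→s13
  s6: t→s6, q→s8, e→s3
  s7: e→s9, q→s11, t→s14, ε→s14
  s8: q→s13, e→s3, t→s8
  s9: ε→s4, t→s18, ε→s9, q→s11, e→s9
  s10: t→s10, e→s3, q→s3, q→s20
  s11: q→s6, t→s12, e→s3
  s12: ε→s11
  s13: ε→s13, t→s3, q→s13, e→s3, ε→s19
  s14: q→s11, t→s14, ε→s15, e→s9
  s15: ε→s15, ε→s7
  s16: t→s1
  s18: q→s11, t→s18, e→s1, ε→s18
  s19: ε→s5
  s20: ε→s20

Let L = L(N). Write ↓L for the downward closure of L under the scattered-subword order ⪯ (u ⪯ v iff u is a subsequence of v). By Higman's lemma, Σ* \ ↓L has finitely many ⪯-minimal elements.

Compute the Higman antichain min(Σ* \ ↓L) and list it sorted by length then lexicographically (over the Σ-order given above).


Antichain: [qe, qqqqt, eteqq].

|Q|=21, |F|=11, |δ|=57 (17 ε).
min D↑ (10 st, q0=0, F={4}): 0:q→1,t→0,e→2 1:q→3,t→1,e→4 2:q→1,t→5,e→2 3:q→6,t→3,e→4 4:q→4,t→4,e→4 5:q→1,t→5,e→7 6:q→8,t→6,e→4 7:q→9,t→7,e→7 8:q→8,t→4,e→4 9:q→4,t→9,e→4 [Hopcroft].
'qe': N↓-sim [20, 13, 2] end={s17,s3} ∉↓L; 2/2 single-dels accept.
'qqqqt': N↓-sim [20, 13, 8, 6, 5, 1] end={s3} rej; 5/5 single-dels accept.
'eteqq': run [20, 17, 15, 7, 5, 2] end={s20,s3} — reject; 5/5 deletions ∈↓L.
3 minimals (antichain).


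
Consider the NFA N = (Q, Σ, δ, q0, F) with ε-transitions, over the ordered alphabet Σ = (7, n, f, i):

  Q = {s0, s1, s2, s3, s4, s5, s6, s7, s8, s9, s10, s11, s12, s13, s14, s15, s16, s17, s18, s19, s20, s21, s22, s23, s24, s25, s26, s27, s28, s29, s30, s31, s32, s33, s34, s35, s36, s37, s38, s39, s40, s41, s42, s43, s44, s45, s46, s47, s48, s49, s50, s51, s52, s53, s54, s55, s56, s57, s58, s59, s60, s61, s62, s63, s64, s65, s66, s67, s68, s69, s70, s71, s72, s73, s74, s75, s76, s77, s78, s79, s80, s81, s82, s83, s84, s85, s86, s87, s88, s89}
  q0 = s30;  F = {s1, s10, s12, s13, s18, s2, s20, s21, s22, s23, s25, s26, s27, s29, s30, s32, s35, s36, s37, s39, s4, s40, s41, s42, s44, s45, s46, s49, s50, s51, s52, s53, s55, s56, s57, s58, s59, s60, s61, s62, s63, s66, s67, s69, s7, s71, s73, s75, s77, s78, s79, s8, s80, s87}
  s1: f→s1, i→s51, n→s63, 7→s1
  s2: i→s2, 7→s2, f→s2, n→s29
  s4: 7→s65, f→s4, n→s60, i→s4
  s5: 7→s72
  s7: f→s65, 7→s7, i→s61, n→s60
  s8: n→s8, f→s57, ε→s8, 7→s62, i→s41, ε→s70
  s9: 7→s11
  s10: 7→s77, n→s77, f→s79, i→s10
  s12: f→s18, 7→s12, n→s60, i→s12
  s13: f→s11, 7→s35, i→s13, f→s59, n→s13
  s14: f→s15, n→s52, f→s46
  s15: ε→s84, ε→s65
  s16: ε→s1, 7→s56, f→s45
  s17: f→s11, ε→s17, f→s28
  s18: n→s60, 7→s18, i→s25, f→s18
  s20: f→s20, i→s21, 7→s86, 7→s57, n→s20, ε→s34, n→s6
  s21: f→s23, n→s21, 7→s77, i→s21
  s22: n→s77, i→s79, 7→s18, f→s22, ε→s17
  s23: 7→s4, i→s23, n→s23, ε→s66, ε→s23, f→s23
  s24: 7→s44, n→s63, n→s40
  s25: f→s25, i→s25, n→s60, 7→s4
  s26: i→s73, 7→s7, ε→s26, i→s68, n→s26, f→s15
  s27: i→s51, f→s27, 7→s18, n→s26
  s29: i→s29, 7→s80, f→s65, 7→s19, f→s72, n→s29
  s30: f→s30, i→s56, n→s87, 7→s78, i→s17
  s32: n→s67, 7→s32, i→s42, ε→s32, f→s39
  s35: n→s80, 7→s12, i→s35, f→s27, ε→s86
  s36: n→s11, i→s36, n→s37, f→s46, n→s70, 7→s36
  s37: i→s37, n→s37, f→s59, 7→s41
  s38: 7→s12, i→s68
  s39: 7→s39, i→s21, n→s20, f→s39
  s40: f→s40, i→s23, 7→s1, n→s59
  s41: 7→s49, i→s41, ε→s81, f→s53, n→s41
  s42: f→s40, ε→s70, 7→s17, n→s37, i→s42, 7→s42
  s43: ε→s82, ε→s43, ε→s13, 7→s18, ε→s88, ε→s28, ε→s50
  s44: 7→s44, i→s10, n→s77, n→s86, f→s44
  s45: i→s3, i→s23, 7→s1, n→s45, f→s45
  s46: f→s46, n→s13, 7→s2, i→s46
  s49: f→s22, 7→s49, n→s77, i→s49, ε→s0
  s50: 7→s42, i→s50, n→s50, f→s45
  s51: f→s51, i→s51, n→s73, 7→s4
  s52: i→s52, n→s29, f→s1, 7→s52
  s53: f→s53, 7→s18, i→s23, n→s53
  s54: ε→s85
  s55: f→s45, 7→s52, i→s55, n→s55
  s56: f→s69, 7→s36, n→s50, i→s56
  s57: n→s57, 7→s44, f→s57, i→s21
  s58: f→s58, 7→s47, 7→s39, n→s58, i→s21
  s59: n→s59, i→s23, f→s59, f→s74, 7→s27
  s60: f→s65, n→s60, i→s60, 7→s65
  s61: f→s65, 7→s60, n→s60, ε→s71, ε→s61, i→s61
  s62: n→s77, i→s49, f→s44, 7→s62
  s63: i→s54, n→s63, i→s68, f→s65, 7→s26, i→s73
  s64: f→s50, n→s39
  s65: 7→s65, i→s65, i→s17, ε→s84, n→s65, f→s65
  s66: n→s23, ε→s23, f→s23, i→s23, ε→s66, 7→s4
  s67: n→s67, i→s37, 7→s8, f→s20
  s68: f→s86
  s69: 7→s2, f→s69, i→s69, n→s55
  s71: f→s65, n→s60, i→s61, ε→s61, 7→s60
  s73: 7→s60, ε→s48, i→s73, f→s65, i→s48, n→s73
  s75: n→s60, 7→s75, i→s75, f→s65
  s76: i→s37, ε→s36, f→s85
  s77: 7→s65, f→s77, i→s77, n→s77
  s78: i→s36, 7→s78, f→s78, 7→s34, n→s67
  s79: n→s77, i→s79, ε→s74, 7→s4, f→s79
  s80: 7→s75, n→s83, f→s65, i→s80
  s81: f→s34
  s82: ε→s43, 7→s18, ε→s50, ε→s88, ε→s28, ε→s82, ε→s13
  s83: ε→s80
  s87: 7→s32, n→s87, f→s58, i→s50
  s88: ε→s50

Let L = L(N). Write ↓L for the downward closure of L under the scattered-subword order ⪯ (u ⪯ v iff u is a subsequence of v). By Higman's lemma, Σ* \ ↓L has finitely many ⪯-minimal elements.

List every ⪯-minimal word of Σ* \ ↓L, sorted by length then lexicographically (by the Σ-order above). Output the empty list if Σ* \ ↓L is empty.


|Q|=90, |F|=54, |δ|=301 (40 ε).
min D↑ (53 st, q0=0, F={36}): 0:7→1,n→2,f→0,i→3 1:7→1,n→4,f→1,i→5 2:7→6,n→2,f→7,i→8 3:7→5,n→8,f→9,i→3 4:7→10,n→4,f→11,i→12 5:7→5,n→12,f→13,i→5 6:7→6,n→4,f→14,i→15 7:7→14,n→7,f→7,i→16 8:7→15,n→8,f→17,i→8 9:7→18,n→19,f→9,i→9 10:7→20,n→10,f→21,i→22 11:7→21,n→11,f→11,i→16 12:7→22,n→12,f→23,i→12 13:7→18,n→24,f→13,i→13 14:7→14,n→11,f→14,i→16 15:7→15,n→12,f→25,i→15 16:7→26,n→16,f→27,i→16 17:7→28,n→17,f→17,i→27 18:7→18,n→29,f→18,i→18 19:7→30,n→19,f→17,i→19 20:7→20,n→26,f→31,i→32 21:7→31,n→21,f→21,i→16 22:7→32,n→22,f→33,i→22 23:7→34,n→23,f→23,i→27 24:7→35,n→24,f→23,i→24 25:7→28,n→23,f→25,i→27 26:7→36,n→26,f→26,i→26 27:7→37,n→27,f→27,i→27 28:7→28,n→38,f→28,i→39 29:7→40,n→29,f→36,i→29 30:7→30,n→29,f→28,i→30 31:7→31,n→26,f→31,i→41 32:7→32,n→26,f→42,i→32 33:7→43,n→33,f→33,i→27 34:7→43,n→44,f→34,i→39 35:7→45,n→40,f→34,i→35 36:7→36,n→36,f→36,i→36 37:7→36,n→46,f→37,i→37 38:7→44,n→38,f→36,i→47 39:7→37,n→47,f→39,i→39 40:7→48,n→40,f→36,i→40 41:7→26,n→26,f→49,i→41 42:7→43,n→26,f→42,i→49 43:7→43,n→46,f→43,i→50 44:7→51,n→44,f→36,i→47 45:7→45,n→46,f→43,i→45 46:7→36,n→46,f→36,i→46 47:7→46,n→47,f→36,i→47 48:7→48,n→46,f→36,i→48 49:7→37,n→26,f→49,i→49 50:7→37,n→46,f→50,i→50 51:7→51,n→46,f→36,i→52 52:7→46,n→46,f→36,i→52 (ε-aug+det+¬).
'nfi77': run [76, 69, 46, 25, 8, 5] end={s11,s17,s28,s65,s84} — reject; 5/5 single-dels accept.
'if7nf': |S_i|=[76, 62, 50, 34, 24, 8] end={s11,s15,s17,s28,s65,s72,s84,s86} — reject; 5/5 single-dels accept.
'7n77n7': |S_i|=[76, 67, 56, 45, 24, 8, 5] end={s11,s17,s28,s65,s84} — reject; 6/6 deletions ∈↓L.
3 words, ⪯-incomp.

A = [nfi77, if7nf, 7n77n7].


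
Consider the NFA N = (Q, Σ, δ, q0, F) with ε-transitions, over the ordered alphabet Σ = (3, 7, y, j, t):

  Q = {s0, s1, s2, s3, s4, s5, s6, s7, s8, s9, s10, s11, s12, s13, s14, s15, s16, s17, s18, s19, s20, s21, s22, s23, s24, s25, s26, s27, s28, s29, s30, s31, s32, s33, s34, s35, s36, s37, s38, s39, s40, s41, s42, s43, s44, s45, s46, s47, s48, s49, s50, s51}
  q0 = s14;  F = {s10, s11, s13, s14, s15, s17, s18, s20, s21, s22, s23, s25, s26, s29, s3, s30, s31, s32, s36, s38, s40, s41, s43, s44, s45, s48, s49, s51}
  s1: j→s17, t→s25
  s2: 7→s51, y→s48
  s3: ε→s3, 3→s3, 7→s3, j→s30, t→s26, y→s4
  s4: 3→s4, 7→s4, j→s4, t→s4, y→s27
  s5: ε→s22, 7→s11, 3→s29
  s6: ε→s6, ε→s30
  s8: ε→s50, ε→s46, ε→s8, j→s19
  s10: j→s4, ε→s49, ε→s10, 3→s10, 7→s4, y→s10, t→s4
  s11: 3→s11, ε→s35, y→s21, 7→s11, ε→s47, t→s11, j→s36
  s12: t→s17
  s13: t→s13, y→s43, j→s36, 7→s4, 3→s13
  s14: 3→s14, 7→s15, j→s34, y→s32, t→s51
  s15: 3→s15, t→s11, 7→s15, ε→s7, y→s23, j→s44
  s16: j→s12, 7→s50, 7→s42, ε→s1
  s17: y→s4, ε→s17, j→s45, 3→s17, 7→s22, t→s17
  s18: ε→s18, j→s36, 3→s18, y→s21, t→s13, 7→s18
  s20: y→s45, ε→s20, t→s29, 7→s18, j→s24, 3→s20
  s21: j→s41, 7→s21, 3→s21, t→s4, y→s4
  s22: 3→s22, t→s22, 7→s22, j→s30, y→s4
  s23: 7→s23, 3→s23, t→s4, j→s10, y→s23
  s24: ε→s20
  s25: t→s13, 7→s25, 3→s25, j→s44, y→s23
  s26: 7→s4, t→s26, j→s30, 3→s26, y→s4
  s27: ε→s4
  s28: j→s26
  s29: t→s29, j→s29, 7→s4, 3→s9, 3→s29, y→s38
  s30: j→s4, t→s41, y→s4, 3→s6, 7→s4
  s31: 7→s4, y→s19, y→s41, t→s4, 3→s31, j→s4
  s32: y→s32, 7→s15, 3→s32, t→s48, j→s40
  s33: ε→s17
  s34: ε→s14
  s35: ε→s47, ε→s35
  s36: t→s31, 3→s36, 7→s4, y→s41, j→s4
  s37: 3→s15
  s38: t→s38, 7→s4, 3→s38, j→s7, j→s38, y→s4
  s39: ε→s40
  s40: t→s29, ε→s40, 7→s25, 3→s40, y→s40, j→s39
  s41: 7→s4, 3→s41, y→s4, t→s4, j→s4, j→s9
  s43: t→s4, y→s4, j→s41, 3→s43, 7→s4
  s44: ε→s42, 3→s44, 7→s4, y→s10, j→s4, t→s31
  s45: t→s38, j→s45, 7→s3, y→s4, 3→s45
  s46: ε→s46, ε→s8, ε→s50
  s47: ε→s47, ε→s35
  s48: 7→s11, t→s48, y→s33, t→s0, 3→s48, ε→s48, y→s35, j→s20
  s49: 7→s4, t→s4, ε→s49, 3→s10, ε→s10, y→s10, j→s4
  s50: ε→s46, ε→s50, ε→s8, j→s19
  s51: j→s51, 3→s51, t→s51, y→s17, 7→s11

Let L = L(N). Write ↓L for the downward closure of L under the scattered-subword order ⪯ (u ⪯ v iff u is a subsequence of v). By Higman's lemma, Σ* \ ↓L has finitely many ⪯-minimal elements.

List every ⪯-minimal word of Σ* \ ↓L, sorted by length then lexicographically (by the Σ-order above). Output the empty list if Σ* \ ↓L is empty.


|Q|=52, |F|=28, |δ|=201 (36 ε).
min D↑ (28 st, q0=0, F={11}): 0:3→0,7→1,y→2,j→0,t→3 1:3→1,7→1,y→4,j→5,t→6 2:3→2,7→1,y→2,j→7,t→8 3:3→3,7→6,y→9,j→3,t→3 4:3→4,7→4,y→4,j→10,t→11 5:3→5,7→11,y→10,j→11,t→12 6:3→6,7→6,y→13,j→14,t→6 7:3→7,7→15,y→7,j→7,t→16 8:3→8,7→6,y→9,j→17,t→8 9:3→9,7→18,y→11,j→19,t→9 10:3→10,7→11,y→10,j→11,t→11 11:3→11,7→11,y→11,j→11,t→11 12:3→12,7→11,y→20,j→11,t→11 13:3→13,7→13,y→11,j→20,t→11 14:3→14,7→11,y→20,j→11,t→12 15:3→15,7→15,y→4,j→5,t→21 16:3→16,7→11,y→22,j→16,t→16 17:3→17,7→23,y→19,j→17,t→16 18:3→18,7→18,y→11,j→24,t→18 19:3→19,7→25,y→11,j→19,t→22 20:3→20,7→11,y→11,j→11,t→11 21:3→21,7→11,y→26,j→14,t→21 22:3→22,7→11,y→11,j→22,t→22 23:3→23,7→23,y→13,j→14,t→21 24:3→24,7→11,y→11,j→11,t→20 25:3→25,7→25,y→11,j→24,t→27 26:3→26,7→11,y→11,j→20,t→11 27:3→27,7→11,y→11,j→24,t→27.
'7yt': N↓-sim [42, 27, 10, 2] end={s27,s4} — reject; 3/3 single-dels accept.
'7j7': run [42, 27, 13, 2] end={s27,s4} ∉↓L; 3/3 single-dels accept.
'7jj': |S_i|=[42, 27, 13, 3] end={s27,s4,s9} rej; 3/3 del acc.
'tyy': N↓-sim [42, 30, 19, 2] end={s27,s4} — reject; 3/3 del acc.
'7jtt': N↓-sim [42, 27, 13, 6, 2] end={s27,s4} ∉↓L; 4/4 del acc.
'yjt7': N↓-sim [42, 39, 29, 15, 2] end={s27,s4} — reject; 4/4 del acc.
6 minimals (antichain).

min(Σ*\↓L) = [7yt, 7j7, 7jj, tyy, 7jtt, yjt7].


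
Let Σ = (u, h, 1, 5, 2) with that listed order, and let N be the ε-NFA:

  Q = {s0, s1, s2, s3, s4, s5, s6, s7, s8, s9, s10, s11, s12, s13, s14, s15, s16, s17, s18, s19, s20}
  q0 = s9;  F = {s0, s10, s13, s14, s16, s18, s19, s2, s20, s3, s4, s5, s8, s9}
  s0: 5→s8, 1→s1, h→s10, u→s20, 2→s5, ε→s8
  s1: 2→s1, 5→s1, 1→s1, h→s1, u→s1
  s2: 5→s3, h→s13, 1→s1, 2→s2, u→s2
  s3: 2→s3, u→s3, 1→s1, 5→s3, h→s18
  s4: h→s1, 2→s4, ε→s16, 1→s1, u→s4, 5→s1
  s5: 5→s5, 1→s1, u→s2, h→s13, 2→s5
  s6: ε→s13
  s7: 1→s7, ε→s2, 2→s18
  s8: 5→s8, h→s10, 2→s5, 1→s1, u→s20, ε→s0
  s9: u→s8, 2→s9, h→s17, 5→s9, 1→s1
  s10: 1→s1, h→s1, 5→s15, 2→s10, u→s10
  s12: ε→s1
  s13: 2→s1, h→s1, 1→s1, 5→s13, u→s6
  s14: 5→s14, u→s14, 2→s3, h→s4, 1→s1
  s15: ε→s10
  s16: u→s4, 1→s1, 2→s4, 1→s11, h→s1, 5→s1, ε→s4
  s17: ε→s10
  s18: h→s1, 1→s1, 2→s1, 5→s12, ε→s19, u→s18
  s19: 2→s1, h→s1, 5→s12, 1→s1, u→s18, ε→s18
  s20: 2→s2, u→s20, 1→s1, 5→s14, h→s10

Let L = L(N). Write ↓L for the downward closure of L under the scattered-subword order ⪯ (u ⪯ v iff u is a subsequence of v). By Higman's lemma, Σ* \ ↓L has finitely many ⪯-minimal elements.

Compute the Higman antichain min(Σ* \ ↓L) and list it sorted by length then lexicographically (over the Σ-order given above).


|Q|=21, |F|=14, |δ|=89 (11 ε).
min D↑ (12 st, q0=0, F={3}): 0:u→1,h→2,1→3,5→0,2→0 1:u→4,h→2,1→3,5→1,2→5 2:u→2,h→3,1→3,5→2,2→2 3:u→3,h→3,1→3,5→3,2→3 4:u→4,h→2,1→3,5→6,2→7 5:u→7,h→8,1→3,5→5,2→5 6:u→6,h→9,1→3,5→6,2→10 7:u→7,h→8,1→3,5→10,2→7 8:u→8,h→3,1→3,5→8,2→3 9:u→9,h→3,1→3,5→3,2→9 10:u→10,h→11,1→3,5→10,2→10 11:u→11,h→3,1→3,5→3,2→3.
'1': run [20, 2] end={s1,s11} ∉↓L; 1/1 del acc.
'hh': |S_i|=[20, 12, 1] end={s1} — reject; 2/2 del acc.
'u2h2': N↓-sim [20, 18, 14, 6, 1] end={s1} rej; 4/4 deletions ∈↓L.
'uu5h5': |S_i|=[20, 18, 15, 13, 7, 2] end={s1,s12} ∉↓L; 5/5 deletions ∈↓L.
4 words, ⪯-incomp.

Antichain: [1, hh, u2h2, uu5h5].


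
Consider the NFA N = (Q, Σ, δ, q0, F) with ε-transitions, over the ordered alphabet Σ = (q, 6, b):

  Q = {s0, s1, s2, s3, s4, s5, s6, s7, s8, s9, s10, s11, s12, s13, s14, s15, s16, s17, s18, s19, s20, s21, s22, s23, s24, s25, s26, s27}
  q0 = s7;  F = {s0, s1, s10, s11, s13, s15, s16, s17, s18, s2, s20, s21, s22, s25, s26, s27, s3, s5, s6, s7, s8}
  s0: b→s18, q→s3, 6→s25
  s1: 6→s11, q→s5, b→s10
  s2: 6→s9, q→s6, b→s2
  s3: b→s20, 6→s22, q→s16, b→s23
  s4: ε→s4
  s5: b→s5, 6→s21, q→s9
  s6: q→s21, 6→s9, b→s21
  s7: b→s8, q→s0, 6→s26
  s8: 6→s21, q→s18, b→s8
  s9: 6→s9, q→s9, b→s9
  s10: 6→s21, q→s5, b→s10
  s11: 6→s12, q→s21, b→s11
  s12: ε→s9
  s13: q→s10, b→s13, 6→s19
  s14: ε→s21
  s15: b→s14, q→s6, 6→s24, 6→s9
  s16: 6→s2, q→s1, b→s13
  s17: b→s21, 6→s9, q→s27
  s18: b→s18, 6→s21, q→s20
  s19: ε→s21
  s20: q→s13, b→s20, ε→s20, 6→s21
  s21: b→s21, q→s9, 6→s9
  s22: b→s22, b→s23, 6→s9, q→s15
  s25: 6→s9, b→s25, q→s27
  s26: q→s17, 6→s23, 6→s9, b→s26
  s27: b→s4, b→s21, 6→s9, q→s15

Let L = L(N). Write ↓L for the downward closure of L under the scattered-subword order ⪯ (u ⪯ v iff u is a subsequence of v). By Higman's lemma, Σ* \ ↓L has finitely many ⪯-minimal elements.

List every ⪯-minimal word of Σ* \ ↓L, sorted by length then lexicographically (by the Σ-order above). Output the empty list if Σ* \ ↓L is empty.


A = [66, b6q, 6qbq, qqqqqq].

|Q|=28, |F|=21, |δ|=76 (5 ε).
min D↑ (22 st, q0=0, F={8}): 0:q→1,6→2,b→3 1:q→4,6→5,b→6 2:q→7,6→8,b→2 3:q→6,6→9,b→3 4:q→10,6→11,b→12 5:q→13,6→8,b→5 6:q→12,6→9,b→6 7:q→13,6→8,b→9 8:q→8,6→8,b→8 9:q→8,6→8,b→9 10:q→14,6→15,b→16 11:q→17,6→8,b→11 12:q→16,6→9,b→12 13:q→17,6→8,b→9 14:q→18,6→19,b→20 15:q→21,6→8,b→15 16:q→20,6→9,b→16 17:q→21,6→8,b→9 18:q→8,6→9,b→18 19:q→9,6→8,b→19 20:q→18,6→9,b→20 21:q→9,6→8,b→9 (ε-aug+det+¬).
'66': N↓-sim [28, 17, 4] end={s12,s23,s24,s9} ∉↓L; 2/2 deletions ∈↓L.
'b6q': N↓-sim [28, 23, 6, 1] end={s9} ∉↓L; 3/3 del acc.
'6qbq': |S_i|=[28, 17, 9, 4, 1] end={s9} ∉↓L; 4/4 single-dels accept.
'qqqqqq': N↓-sim [28, 25, 21, 15, 8, 3, 1] end={s9} rej; 6/6 del acc.
4 minimals (antichain).


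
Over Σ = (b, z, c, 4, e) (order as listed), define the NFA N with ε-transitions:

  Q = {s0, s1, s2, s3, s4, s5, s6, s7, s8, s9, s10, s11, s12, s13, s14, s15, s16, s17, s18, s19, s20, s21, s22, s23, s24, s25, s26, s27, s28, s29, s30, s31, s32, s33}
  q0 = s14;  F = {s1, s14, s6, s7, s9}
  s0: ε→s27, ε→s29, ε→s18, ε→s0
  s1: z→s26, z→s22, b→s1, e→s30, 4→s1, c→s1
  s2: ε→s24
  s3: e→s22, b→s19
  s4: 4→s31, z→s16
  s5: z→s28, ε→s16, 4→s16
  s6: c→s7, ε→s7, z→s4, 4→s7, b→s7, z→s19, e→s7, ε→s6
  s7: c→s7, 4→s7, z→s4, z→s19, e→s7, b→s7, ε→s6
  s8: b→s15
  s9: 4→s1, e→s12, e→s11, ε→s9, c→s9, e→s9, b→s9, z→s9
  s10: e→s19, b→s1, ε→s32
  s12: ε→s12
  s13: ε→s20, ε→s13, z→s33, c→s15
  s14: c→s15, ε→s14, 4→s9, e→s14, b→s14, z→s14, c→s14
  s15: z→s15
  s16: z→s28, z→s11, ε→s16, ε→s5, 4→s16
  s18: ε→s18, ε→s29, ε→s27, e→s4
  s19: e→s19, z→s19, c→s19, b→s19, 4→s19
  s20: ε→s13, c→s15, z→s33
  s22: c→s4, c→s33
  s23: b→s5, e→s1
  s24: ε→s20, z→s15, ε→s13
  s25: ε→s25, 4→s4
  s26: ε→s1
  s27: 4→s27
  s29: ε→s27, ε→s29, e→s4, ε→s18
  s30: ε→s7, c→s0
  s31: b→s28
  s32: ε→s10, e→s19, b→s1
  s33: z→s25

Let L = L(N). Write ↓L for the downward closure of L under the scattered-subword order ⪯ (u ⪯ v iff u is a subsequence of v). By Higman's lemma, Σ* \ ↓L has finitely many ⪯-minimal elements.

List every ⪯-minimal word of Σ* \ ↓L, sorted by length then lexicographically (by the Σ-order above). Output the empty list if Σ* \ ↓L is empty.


|Q|=34, |F|=5, |δ|=97 (30 ε).
min D↑ (5 st, q0=0, F={4}): 0:b→0,z→0,c→0,4→1,e→0 1:b→1,z→1,c→1,4→2,e→1 2:b→2,z→2,c→2,4→2,e→3 3:b→3,z→4,c→3,4→3,e→3 4:b→4,z→4,c→4,4→4,e→4.
'44ez': N↓-sim [23, 21, 19, 14, 7] end={s11,s16,s19,s28,s31,s4,s5} — reject; 4/4 deletions ∈↓L.
1 words, ⪯-incomp.

A = [44ez].


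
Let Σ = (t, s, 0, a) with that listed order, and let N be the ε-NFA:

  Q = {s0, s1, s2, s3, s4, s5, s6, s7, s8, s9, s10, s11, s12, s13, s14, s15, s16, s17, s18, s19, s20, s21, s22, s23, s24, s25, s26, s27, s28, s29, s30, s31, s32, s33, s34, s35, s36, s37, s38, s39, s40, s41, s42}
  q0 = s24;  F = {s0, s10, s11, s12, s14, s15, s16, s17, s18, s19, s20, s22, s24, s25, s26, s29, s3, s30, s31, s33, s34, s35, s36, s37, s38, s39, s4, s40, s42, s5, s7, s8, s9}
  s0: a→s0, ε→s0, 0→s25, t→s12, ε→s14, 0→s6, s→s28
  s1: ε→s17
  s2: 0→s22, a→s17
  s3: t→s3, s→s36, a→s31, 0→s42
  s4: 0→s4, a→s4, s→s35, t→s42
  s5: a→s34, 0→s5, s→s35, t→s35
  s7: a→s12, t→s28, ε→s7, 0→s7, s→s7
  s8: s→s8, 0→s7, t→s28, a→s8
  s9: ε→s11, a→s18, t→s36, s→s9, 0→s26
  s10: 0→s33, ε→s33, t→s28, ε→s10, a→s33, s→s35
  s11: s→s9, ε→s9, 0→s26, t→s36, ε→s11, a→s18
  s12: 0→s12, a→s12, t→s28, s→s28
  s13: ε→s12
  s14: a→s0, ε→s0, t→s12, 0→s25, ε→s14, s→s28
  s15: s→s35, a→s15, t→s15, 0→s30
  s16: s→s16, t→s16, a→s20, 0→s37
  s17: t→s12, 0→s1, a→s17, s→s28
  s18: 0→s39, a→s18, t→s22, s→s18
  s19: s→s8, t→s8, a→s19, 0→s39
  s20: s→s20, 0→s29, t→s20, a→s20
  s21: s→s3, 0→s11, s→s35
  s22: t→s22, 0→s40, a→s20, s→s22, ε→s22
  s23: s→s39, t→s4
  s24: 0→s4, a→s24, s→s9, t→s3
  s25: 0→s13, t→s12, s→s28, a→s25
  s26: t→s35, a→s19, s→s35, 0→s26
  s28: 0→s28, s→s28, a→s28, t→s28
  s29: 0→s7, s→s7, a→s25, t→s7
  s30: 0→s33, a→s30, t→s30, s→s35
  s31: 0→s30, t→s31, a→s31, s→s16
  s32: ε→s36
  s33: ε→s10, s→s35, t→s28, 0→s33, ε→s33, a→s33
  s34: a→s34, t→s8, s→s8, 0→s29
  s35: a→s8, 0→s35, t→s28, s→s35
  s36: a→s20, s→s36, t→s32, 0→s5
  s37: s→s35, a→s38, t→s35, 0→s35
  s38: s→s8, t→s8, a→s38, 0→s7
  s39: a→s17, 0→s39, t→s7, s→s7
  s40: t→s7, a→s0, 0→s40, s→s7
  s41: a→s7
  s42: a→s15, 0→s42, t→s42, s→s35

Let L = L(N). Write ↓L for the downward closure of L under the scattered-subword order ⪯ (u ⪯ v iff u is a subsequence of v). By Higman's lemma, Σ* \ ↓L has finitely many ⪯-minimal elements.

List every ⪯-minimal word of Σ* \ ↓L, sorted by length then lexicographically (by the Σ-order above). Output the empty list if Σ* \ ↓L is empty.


|Q|=43, |F|=33, |δ|=161 (16 ε).
min D↑ (31 st, q0=0, F={18}): 0:t→1,s→2,0→3,a→0 1:t→1,s→4,0→5,a→6 2:t→4,s→2,0→7,a→8 3:t→5,s→9,0→3,a→3 4:t→4,s→4,0→10,a→11 5:t→5,s→9,0→5,a→12 6:t→6,s→13,0→14,a→6 7:t→9,s→9,0→7,a→15 8:t→16,s→8,0→17,a→8 9:t→18,s→9,0→9,a→19 10:t→9,s→9,0→10,a→20 11:t→11,s→11,0→21,a→11 12:t→12,s→9,0→14,a→12 13:t→13,s→13,0→22,a→11 14:t→14,s→9,0→23,a→14 15:t→19,s→19,0→17,a→15 16:t→16,s→16,0→24,a→11 17:t→25,s→25,0→17,a→26 18:t→18,s→18,0→18,a→18 19:t→18,s→19,0→25,a→19 20:t→19,s→19,0→21,a→20 21:t→25,s→25,0→25,a→27 22:t→9,s→9,0→9,a→28 23:t→18,s→9,0→23,a→23 24:t→25,s→25,0→24,a→29 25:t→18,s→25,0→25,a→30 26:t→30,s→18,0→26,a→26 27:t→30,s→18,0→30,a→27 28:t→19,s→19,0→25,a→28 29:t→30,s→18,0→27,a→29 30:t→18,s→18,0→30,a→30.
'0st': run [38, 27, 5, 1] end={s28} — reject; 3/3 single-dels accept.
's0tt': |S_i|=[38, 29, 21, 5, 1] end={s28} ∉↓L; 4/4 single-dels accept.
'ta00t': run [38, 28, 21, 14, 8, 1] end={s28} ∉↓L; 5/5 del acc.
'sa0as': |S_i|=[38, 29, 20, 13, 9, 1] end={s28} — reject; 5/5 deletions ∈↓L.
4 obstructions.

min(Σ*\↓L) = [0st, s0tt, ta00t, sa0as].


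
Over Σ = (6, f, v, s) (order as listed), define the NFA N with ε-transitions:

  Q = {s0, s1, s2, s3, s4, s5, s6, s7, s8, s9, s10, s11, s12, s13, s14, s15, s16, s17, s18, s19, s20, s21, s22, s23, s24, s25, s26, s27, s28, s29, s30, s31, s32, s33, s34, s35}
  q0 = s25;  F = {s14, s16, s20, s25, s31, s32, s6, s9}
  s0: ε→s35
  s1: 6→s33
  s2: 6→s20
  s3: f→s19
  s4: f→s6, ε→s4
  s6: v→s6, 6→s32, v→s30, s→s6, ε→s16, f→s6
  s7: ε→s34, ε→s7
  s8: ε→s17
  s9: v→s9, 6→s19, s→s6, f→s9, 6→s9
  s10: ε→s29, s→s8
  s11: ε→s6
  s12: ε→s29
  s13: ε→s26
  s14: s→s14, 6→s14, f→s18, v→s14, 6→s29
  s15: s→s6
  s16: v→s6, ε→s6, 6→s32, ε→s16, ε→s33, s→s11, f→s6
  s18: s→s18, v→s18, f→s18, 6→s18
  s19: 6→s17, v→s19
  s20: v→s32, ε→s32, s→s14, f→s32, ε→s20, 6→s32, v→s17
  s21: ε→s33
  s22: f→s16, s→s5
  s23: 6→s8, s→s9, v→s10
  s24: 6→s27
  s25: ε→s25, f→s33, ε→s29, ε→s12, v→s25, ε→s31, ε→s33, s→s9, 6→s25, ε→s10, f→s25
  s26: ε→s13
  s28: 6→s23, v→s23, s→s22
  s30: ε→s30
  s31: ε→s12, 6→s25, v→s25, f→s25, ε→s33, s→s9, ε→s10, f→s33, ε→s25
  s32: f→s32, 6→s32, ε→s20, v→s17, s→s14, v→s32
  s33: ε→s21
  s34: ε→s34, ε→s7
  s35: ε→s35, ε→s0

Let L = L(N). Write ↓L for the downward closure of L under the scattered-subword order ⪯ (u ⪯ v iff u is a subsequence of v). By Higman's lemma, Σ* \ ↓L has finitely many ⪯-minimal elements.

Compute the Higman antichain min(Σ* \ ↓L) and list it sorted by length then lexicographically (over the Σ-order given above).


|Q|=36, |F|=8, |δ|=94 (34 ε).
min D↑ (6 st, q0=0, F={5}): 0:6→0,f→0,v→0,s→1 1:6→1,f→1,v→1,s→2 2:6→3,f→2,v→2,s→2 3:6→3,f→3,v→3,s→4 4:6→4,f→5,v→4,s→4 5:6→5,f→5,v→5,s→5 [Hopcroft].
'ss6sf': run [19, 15, 12, 6, 3, 1] end={s18} ∉↓L; 5/5 single-dels accept.
1 words, ⪯-incomp.

A = [ss6sf].


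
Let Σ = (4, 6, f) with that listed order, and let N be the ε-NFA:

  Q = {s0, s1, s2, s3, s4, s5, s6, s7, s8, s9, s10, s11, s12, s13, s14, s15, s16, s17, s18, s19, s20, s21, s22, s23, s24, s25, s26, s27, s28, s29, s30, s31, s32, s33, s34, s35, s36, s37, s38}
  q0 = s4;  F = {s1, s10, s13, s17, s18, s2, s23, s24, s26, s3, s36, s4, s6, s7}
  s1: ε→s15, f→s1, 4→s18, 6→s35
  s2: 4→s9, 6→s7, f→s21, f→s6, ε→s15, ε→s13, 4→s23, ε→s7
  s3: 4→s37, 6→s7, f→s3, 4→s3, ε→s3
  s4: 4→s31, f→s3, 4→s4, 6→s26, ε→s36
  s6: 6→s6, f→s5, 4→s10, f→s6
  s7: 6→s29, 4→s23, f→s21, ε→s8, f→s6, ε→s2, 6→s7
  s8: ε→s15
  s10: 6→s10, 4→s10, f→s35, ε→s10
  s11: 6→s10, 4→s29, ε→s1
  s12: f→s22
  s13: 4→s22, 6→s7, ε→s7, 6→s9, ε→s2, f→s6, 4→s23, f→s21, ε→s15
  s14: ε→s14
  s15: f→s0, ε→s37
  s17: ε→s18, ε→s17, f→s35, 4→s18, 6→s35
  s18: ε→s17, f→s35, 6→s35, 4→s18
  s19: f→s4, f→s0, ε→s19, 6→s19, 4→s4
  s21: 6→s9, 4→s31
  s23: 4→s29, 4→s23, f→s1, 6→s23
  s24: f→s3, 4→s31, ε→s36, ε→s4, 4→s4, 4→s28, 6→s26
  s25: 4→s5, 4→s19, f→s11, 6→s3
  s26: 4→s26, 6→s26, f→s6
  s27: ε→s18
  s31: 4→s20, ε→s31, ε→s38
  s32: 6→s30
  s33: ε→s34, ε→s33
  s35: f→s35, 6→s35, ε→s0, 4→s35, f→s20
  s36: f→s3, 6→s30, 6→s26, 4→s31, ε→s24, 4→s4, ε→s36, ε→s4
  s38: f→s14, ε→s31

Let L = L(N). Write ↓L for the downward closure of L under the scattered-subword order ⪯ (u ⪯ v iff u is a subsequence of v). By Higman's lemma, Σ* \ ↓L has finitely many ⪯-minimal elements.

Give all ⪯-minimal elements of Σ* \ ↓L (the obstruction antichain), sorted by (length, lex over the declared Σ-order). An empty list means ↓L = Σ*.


|Q|=39, |F|=14, |δ|=110 (32 ε).
min D↑ (10 st, q0=0, F={7}): 0:4→0,6→1,f→2 1:4→1,6→1,f→3 2:4→2,6→4,f→2 3:4→5,6→3,f→3 4:4→6,6→4,f→3 5:4→5,6→5,f→7 6:4→6,6→6,f→8 7:4→7,6→7,f→7 8:4→9,6→7,f→8 9:4→9,6→7,f→7.
'6f4f': run [30, 25, 16, 9, 4] end={s0,s14,s20,s35} ∉↓L; 4/4 deletions ∈↓L.
'f64f6': N↓-sim [30, 24, 23, 16, 9, 3] end={s0,s20,s35} — reject; 5/5 del acc.
2 minimals (antichain).

A = [6f4f, f64f6].


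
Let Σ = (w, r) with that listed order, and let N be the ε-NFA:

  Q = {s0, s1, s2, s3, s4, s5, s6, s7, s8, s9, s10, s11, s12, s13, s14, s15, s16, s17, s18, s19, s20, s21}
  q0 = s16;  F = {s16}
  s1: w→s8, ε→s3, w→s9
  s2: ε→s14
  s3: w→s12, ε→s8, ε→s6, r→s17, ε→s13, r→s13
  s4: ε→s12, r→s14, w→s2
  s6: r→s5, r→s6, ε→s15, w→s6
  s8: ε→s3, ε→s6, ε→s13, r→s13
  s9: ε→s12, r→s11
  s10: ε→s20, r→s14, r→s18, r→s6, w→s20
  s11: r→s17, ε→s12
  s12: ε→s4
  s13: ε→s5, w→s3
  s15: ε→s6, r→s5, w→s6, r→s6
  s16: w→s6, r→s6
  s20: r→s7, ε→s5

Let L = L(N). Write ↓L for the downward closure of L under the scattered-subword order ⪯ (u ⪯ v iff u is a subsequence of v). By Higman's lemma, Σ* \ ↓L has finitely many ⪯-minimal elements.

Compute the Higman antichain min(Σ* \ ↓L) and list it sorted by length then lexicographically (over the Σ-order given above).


|Q|=22, |F|=1, |δ|=41 (17 ε).
min D↑ (2 st, q0=0, F={1}): 0:w→1,r→1 1:w→1,r→1 [Hopcroft].
'w': N↓-sim [4, 3] end={s15,s5,s6} ∉↓L; 1/1 del acc.
'r': run [4, 3] end={s15,s5,s6} — reject; 1/1 single-dels accept.
2 obstructions.

min(Σ*\↓L) = [w, r].


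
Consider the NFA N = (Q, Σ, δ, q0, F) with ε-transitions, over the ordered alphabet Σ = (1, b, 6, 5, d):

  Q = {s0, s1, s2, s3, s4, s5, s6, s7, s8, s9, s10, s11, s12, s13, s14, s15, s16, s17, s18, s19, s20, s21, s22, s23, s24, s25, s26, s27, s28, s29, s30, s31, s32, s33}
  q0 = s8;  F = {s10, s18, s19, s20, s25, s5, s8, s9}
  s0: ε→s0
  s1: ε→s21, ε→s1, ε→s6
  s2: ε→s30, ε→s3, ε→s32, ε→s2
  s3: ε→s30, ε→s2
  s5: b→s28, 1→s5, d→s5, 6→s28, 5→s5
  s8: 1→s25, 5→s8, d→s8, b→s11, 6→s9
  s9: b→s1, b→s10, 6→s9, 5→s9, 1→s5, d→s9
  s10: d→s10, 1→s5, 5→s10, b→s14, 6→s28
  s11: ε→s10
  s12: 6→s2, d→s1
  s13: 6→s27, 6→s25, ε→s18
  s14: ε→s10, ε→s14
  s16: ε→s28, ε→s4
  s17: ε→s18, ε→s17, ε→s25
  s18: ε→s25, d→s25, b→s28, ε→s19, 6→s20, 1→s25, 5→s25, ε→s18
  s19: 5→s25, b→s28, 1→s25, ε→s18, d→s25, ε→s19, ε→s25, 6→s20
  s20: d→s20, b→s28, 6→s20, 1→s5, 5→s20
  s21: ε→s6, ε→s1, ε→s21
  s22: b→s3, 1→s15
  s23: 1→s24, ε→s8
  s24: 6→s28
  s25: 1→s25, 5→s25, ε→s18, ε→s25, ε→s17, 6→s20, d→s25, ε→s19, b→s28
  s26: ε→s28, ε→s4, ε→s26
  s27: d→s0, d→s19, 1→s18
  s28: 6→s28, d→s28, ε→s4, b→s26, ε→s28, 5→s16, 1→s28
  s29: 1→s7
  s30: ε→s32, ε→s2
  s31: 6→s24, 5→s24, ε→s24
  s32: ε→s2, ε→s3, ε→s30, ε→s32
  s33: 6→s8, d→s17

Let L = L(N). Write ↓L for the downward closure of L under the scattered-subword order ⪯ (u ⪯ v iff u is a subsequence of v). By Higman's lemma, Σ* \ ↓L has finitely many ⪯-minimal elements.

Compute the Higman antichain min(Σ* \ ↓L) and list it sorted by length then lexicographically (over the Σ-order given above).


Antichain: [1b, b6, 616].

|Q|=34, |F|=8, |δ|=107 (45 ε).
min D↑ (7 st, q0=0, F={4}): 0:1→1,b→2,6→3,5→0,d→0 1:1→1,b→4,6→5,5→1,d→1 2:1→6,b→2,6→4,5→2,d→2 3:1→6,b→2,6→3,5→3,d→3 4:1→4,b→4,6→4,5→4,d→4 5:1→6,b→4,6→5,5→5,d→5 6:1→6,b→4,6→4,5→6,d→6 (ε-aug+det+¬).
'1b': N↓-sim [18, 10, 4] end={s16,s26,s28,s4} rej; 2/2 del acc.
'b6': run [18, 11, 4] end={s16,s26,s28,s4} rej; 2/2 del acc.
'616': |S_i|=[18, 12, 5, 4] end={s16,s26,s28,s4} — reject; 3/3 del acc.
3 obstructions.


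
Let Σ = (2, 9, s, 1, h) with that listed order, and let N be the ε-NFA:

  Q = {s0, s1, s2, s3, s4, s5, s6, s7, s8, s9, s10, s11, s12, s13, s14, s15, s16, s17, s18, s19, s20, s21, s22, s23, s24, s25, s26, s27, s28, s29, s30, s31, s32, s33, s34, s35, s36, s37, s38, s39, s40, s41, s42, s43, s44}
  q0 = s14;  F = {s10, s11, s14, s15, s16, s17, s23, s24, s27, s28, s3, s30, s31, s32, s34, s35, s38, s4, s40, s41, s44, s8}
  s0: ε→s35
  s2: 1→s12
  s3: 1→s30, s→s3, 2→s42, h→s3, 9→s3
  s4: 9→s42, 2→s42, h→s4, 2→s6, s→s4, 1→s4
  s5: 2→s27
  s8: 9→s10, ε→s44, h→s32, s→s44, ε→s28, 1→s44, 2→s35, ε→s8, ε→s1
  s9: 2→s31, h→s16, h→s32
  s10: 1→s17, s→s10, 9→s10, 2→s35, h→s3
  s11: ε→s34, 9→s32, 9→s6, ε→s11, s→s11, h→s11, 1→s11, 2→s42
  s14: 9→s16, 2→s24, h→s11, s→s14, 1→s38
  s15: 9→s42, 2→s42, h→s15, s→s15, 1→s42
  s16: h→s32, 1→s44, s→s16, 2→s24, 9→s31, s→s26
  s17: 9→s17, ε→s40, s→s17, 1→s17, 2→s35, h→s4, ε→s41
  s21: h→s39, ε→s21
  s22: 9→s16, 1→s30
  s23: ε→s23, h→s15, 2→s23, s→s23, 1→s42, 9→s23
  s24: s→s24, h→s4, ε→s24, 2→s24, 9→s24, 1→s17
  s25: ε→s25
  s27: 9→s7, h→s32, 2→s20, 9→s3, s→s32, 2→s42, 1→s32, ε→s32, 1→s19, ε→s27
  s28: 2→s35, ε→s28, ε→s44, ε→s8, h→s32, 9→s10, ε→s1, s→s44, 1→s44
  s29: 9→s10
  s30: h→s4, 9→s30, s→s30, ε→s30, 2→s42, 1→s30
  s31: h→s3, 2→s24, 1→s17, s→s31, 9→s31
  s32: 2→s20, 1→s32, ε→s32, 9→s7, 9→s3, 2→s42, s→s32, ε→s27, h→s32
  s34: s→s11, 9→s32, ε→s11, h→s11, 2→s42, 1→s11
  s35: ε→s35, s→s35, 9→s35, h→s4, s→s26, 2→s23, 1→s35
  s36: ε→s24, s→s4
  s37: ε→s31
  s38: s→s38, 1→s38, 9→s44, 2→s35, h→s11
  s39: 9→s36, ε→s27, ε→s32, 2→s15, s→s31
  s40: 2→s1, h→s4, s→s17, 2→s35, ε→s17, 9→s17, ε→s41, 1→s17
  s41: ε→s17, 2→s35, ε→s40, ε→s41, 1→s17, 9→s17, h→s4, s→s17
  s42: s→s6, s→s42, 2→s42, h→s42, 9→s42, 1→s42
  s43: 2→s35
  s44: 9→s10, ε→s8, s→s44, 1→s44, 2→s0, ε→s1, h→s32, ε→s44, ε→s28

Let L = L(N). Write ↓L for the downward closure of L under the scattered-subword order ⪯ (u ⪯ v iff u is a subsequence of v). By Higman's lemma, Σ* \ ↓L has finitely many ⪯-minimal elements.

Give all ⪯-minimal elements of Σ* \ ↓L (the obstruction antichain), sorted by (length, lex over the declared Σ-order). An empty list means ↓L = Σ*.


|Q|=45, |F|=22, |δ|=177 (37 ε).
min D↑ (17 st, q0=0, F={11}): 0:2→1,9→2,s→0,1→3,h→4 1:2→1,9→1,s→1,1→5,h→6 2:2→1,9→7,s→2,1→8,h→9 3:2→10,9→8,s→3,1→3,h→4 4:2→11,9→9,s→4,1→4,h→4 5:2→10,9→5,s→5,1→5,h→6 6:2→11,9→11,s→6,1→6,h→6 7:2→1,9→7,s→7,1→5,h→12 8:2→10,9→13,s→8,1→8,h→9 9:2→11,9→12,s→9,1→9,h→9 10:2→14,9→10,s→10,1→10,h→6 11:2→11,9→11,s→11,1→11,h→11 12:2→11,9→12,s→12,1→15,h→12 13:2→10,9→13,s→13,1→5,h→12 14:2→14,9→14,s→14,1→11,h→16 15:2→11,9→15,s→15,1→15,h→6 16:2→11,9→11,s→16,1→11,h→16 [Hopcroft].
'h2': N↓-sim [30, 13, 3] end={s20,s42,s6} ∉↓L; 2/2 single-dels accept.
'2h9': N↓-sim [30, 14, 4, 2] end={s42,s6} — reject; 3/3 single-dels accept.
'1221': |S_i|=[30, 26, 10, 4, 2] end={s42,s6} ∉↓L; 4/4 single-dels accept.
'991h9': |S_i|=[30, 26, 17, 12, 4, 2] end={s42,s6} — reject; 5/5 del acc.
4 minimals (antichain).

min(Σ*\↓L) = [h2, 2h9, 1221, 991h9].


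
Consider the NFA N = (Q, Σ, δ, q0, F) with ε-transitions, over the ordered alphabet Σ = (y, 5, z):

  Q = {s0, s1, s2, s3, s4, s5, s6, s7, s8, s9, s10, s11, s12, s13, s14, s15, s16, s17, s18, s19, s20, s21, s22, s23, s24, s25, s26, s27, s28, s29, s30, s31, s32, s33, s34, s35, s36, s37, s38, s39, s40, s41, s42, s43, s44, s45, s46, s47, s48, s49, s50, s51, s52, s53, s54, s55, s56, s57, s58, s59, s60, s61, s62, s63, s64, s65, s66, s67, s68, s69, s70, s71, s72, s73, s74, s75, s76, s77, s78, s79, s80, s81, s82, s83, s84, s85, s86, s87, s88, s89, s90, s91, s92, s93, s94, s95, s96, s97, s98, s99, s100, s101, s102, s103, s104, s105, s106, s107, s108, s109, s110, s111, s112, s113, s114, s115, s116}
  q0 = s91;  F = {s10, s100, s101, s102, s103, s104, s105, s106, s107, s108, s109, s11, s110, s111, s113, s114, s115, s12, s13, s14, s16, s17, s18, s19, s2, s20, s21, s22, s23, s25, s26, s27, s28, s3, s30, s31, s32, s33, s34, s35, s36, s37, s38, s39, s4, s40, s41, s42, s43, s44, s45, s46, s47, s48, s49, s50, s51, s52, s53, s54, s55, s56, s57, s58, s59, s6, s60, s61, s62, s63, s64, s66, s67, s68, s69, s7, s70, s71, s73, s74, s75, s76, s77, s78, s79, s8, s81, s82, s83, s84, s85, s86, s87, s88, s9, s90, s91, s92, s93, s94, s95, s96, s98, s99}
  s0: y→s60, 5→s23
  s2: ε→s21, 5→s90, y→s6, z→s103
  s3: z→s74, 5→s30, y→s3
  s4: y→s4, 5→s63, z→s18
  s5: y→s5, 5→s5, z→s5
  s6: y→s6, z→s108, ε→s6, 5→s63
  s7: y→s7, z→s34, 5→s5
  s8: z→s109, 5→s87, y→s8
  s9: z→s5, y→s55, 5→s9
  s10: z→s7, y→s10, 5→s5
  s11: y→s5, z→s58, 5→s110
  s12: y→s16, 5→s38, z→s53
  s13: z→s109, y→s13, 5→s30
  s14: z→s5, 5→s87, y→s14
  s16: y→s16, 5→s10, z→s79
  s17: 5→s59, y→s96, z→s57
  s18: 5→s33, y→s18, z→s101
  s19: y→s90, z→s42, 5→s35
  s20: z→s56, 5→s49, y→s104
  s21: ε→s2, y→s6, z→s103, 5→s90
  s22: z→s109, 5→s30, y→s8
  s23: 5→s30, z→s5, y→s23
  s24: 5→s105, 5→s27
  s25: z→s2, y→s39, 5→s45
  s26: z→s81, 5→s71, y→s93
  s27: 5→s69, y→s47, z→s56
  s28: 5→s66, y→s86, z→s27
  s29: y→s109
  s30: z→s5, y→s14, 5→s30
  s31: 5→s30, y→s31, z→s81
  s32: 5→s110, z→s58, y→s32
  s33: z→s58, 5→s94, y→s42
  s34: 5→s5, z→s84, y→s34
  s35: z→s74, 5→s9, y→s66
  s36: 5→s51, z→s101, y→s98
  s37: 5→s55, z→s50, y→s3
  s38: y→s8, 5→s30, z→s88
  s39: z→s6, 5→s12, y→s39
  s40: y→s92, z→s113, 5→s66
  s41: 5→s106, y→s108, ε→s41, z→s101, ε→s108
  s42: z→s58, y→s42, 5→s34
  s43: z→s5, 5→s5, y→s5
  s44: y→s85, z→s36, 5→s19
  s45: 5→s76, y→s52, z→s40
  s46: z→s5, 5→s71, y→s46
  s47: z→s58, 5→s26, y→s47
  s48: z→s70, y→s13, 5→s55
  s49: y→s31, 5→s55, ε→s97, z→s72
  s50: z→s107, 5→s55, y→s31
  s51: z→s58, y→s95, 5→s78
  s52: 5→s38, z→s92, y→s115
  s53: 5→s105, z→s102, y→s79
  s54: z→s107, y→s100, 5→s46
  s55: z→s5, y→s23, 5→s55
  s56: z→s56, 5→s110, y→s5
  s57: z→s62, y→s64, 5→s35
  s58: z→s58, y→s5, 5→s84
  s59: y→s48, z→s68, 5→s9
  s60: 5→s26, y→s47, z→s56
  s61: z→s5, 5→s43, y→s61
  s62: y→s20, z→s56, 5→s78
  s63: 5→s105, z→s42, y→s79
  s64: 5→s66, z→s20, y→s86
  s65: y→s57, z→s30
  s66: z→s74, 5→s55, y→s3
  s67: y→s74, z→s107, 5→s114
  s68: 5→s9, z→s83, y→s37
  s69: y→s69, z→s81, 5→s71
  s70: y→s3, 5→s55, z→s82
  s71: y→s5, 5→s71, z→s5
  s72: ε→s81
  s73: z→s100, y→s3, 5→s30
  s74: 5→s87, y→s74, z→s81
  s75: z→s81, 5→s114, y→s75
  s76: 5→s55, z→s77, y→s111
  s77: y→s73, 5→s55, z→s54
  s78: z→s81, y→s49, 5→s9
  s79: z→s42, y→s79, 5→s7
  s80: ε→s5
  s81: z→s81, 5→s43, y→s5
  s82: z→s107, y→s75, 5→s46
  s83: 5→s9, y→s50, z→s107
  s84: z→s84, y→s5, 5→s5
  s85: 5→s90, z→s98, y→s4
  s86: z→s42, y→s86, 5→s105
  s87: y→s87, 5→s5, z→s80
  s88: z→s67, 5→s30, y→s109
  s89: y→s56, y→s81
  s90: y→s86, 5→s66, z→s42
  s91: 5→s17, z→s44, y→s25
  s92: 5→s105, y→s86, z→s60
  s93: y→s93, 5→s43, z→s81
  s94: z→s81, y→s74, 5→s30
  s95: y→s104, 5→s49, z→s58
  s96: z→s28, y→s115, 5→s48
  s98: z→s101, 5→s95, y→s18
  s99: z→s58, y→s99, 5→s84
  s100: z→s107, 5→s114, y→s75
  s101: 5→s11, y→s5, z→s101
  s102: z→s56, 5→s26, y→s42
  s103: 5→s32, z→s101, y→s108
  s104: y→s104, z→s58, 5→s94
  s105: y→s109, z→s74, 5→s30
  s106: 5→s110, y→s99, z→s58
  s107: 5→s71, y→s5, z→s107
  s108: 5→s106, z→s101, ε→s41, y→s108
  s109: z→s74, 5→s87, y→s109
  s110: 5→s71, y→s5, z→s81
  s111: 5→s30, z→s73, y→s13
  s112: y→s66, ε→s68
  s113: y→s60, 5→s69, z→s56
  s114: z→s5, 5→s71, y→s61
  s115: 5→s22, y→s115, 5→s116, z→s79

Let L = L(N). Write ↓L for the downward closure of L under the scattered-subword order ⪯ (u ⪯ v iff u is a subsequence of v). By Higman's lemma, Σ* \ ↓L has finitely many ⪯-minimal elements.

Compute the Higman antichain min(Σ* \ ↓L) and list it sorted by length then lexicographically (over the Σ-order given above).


|Q|=117, |F|=104, |δ|=336 (10 ε).
min D↑ (103 st, q0=0, F={51}): 0:y→1,5→2,z→3 1:y→4,5→5,z→6 2:y→7,5→8,z→9 3:y→10,5→11,z→12 4:y→4,5→13,z→14 5:y→15,5→16,z→17 6:y→14,5→18,z→19 7:y→20,5→21,z→22 8:y→21,5→23,z→24 9:y→25,5→26,z→27 10:y→28,5→18,z→29 11:y→18,5→26,z→30 12:y→29,5→31,z→32 13:y→33,5→34,z→35 14:y→14,5→36,z→37 15:y→20,5→34,z→38 16:y→39,5→40,z→41 17:y→38,5→42,z→43 18:y→44,5→42,z→30 19:y→37,5→45,z→32 20:y→20,5→46,z→47 21:y→48,5→40,z→49 22:y→44,5→42,z→50 23:y→40,5→23,z→51 24:y→52,5→23,z→53 25:y→44,5→42,z→54 26:y→42,5→23,z→55 27:y→54,5→56,z→57 28:y→28,5→36,z→58 29:y→58,5→59,z→32 30:y→30,5→60,z→61 31:y→59,5→56,z→61 32:y→51,5→62,z→32 33:y→33,5→63,z→47 34:y→64,5→65,z→66 35:y→47,5→67,z→68 36:y→47,5→67,z→30 37:y→37,5→69,z→32 38:y→44,5→67,z→70 39:y→48,5→65,z→71 40:y→72,5→40,z→51 41:y→71,5→40,z→73 42:y→74,5→40,z→55 43:y→70,5→75,z→57 44:y→44,5→67,z→30 45:y→45,5→76,z→61 46:y→64,5→65,z→77 47:y→47,5→78,z→30 48:y→48,5→65,z→77 49:y→74,5→40,z→79 50:y→80,5→75,z→57 51:y→51,5→51,z→51 52:y→74,5→40,z→81 53:y→81,5→23,z→82 54:y→83,5→84,z→57 55:y→55,5→85,z→86 56:y→84,5→23,z→86 57:y→51,5→76,z→57 58:y→58,5→87,z→32 59:y→83,5→84,z→61 60:y→60,5→51,z→88 61:y→51,5→88,z→61 62:y→51,5→76,z→61 63:y→63,5→51,z→78 64:y→64,5→85,z→77 65:y→89,5→65,z→51 66:y→77,5→65,z→90 67:y→77,5→65,z→55 68:y→30,5→91,z→57 69:y→92,5→76,z→61 70:y→80,5→91,z→57 71:y→74,5→65,z→93 72:y→72,5→65,z→51 73:y→93,5→94,z→82 74:y→74,5→65,z→55 75:y→75,5→95,z→86 76:y→51,5→95,z→86 77:y→77,5→85,z→55 78:y→78,5→51,z→60 79:y→96,5→94,z→82 80:y→80,5→91,z→61 81:y→97,5→40,z→82 82:y→51,5→95,z→82 83:y→83,5→98,z→61 84:y→97,5→40,z→86 85:y→85,5→51,z→51 86:y→51,5→99,z→86 87:y→30,5→98,z→61 88:y→51,5→51,z→88 89:y→89,5→85,z→51 90:y→55,5→100,z→82 91:y→101,5→95,z→86 92:y→92,5→88,z→61 93:y→96,5→100,z→82 94:y→94,5→95,z→51 95:y→51,5→95,z→51 96:y→96,5→100,z→86 97:y→97,5→65,z→86 98:y→55,5→65,z→86 99:y→51,5→51,z→51 100:y→102,5→95,z→51 101:y→101,5→99,z→86 102:y→102,5→99,z→51 [Hopcroft].
'555z': run [109, 93, 57, 13, 2] end={s5,s80} ∉↓L; 4/4 del acc.
'zzzy': run [109, 89, 60, 13, 1] end={s5} ∉↓L; 4/4 del acc.
'z5z55': run [109, 89, 48, 11, 6, 1] end={s5} rej; 5/5 del acc.
'yy5y55': run [109, 95, 66, 41, 20, 8, 1] end={s5} ∉↓L; 6/6 single-dels accept.
'yzz55y': run [109, 95, 74, 39, 20, 6, 1] end={s5} rej; 6/6 del acc.
'5yyz55': N↓-sim [109, 93, 69, 41, 13, 7, 1] end={s5} — reject; 6/6 single-dels accept.
6 words, ⪯-incomp.

min(Σ*\↓L) = [555z, zzzy, z5z55, yy5y55, yzz55y, 5yyz55].
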